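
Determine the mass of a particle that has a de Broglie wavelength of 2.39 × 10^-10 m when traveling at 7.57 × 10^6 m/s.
3.66 × 10^-31 kg

From the de Broglie relation λ = h/(mv), we solve for m:

m = h/(λv)
m = (6.626 × 10^-34 J·s) / (2.39 × 10^-10 m × 7.57 × 10^6 m/s)
m = 3.66 × 10^-31 kg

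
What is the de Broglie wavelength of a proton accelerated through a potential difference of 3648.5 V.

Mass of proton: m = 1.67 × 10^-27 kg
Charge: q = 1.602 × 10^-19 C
4.74 × 10^-13 m

When a particle is accelerated through voltage V, it gains kinetic energy KE = qV.

The de Broglie wavelength is then λ = h/√(2mqV):

λ = h/√(2mqV)
λ = (6.626 × 10^-34 J·s) / √(2 × 1.67 × 10^-27 kg × 1.602 × 10^-19 C × 3648.5 V)
λ = 4.74 × 10^-13 m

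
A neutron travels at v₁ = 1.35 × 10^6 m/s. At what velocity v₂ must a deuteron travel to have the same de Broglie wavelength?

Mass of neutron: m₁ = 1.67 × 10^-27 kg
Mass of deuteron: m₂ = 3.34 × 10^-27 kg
v₂ = 6.75 × 10^5 m/s

For equal de Broglie wavelengths: λ₁ = λ₂

h/(m₁v₁) = h/(m₂v₂)
m₁v₁ = m₂v₂
v₂ = v₁ · (m₁/m₂)

v₂ = 1.35 × 10^6 m/s × (1.67 × 10^-27 kg / 3.34 × 10^-27 kg)
v₂ = 6.75 × 10^5 m/s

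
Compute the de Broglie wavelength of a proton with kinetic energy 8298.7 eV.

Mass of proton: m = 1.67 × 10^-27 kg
3.14 × 10^-13 m

Using λ = h/√(2mKE):

First convert KE to Joules: KE = 8298.7 eV = 1.330 × 10^-15 J

λ = h/√(2mKE)
λ = (6.626 × 10^-34 J·s) / √(2 × 1.67 × 10^-27 kg × 1.330 × 10^-15 J)
λ = 3.14 × 10^-13 m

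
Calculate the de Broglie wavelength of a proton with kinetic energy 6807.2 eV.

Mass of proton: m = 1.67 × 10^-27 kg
3.47 × 10^-13 m

Using λ = h/√(2mKE):

First convert KE to Joules: KE = 6807.2 eV = 1.091 × 10^-15 J

λ = h/√(2mKE)
λ = (6.626 × 10^-34 J·s) / √(2 × 1.67 × 10^-27 kg × 1.091 × 10^-15 J)
λ = 3.47 × 10^-13 m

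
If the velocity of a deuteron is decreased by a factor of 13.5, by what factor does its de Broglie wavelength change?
The wavelength increases by a factor of 13.5.

From λ = h/(mv), the wavelength is inversely proportional to velocity:

λ ∝ 1/v

If v → v/13.5, then λ → 13.5λ

When velocity is decreased by a factor of 13.5, the wavelength increases by a factor of 13.5.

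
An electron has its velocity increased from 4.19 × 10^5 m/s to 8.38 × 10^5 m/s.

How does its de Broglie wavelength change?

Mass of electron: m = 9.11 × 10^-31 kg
The wavelength decreases by a factor of 2.

Using λ = h/(mv):

Initial wavelength: λ₁ = h/(mv₁) = 1.74 × 10^-9 m
Final wavelength: λ₂ = h/(mv₂) = 8.68 × 10^-10 m

Since λ ∝ 1/v, when velocity increases by a factor of 2, the wavelength decreases by a factor of 2.

λ₂/λ₁ = v₁/v₂ = 1/2

The wavelength decreases by a factor of 2.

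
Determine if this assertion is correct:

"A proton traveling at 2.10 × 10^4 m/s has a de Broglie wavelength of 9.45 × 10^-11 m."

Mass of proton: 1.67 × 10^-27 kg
False

The claim is incorrect.

Using λ = h/(mv):
λ = (6.626 × 10^-34 J·s) / (1.67 × 10^-27 kg × 2.10 × 10^4 m/s)
λ = 1.89 × 10^-11 m

The actual wavelength differs from the claimed 9.45 × 10^-11 m.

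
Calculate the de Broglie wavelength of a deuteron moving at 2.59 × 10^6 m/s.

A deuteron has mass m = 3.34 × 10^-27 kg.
7.66 × 10^-14 m

Using the de Broglie relation λ = h/(mv):

λ = h/(mv)
λ = (6.626 × 10^-34 J·s) / (3.34 × 10^-27 kg × 2.59 × 10^6 m/s)
λ = 7.66 × 10^-14 m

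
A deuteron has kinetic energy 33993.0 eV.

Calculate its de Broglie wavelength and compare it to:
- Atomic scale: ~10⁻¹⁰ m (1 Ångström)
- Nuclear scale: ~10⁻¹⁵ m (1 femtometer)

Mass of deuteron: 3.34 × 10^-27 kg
λ = 1.10 × 10^-13 m, which is between nuclear and atomic scales.

Using λ = h/√(2mKE):

KE = 33993.0 eV = 5.446 × 10^-15 J

λ = h/√(2mKE)
λ = (6.626 × 10^-34 J·s) / √(2 × 3.34 × 10^-27 kg × 5.446 × 10^-15 J)
λ = 1.10 × 10^-13 m

Comparison:
- Atomic scale (10⁻¹⁰ m): λ is 0.0011× this size
- Nuclear scale (10⁻¹⁵ m): λ is 1.1e+02× this size

The wavelength is between nuclear and atomic scales.

This wavelength is appropriate for probing atomic structure but too large for nuclear physics experiments.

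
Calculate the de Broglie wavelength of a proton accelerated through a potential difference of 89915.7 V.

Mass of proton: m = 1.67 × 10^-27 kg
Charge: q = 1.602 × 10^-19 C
9.55 × 10^-14 m

When a particle is accelerated through voltage V, it gains kinetic energy KE = qV.

The de Broglie wavelength is then λ = h/√(2mqV):

λ = h/√(2mqV)
λ = (6.626 × 10^-34 J·s) / √(2 × 1.67 × 10^-27 kg × 1.602 × 10^-19 C × 89915.7 V)
λ = 9.55 × 10^-14 m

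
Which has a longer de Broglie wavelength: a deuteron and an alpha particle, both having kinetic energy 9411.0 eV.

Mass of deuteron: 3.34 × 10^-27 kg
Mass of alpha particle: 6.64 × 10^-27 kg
The deuteron has the longer wavelength.

Using λ = h/√(2mKE):

For deuteron: λ₁ = h/√(2m₁KE) = 2.09 × 10^-13 m
For alpha particle: λ₂ = h/√(2m₂KE) = 1.48 × 10^-13 m

Since λ ∝ 1/√m at constant kinetic energy, the lighter particle has the longer wavelength.

The deuteron has the longer de Broglie wavelength.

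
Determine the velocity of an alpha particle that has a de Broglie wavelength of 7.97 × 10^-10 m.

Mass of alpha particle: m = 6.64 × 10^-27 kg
1.25 × 10^2 m/s

From the de Broglie relation λ = h/(mv), we solve for v:

v = h/(mλ)
v = (6.626 × 10^-34 J·s) / (6.64 × 10^-27 kg × 7.97 × 10^-10 m)
v = 1.25 × 10^2 m/s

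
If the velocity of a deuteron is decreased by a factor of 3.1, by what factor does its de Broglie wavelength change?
The wavelength increases by a factor of 3.1.

From λ = h/(mv), the wavelength is inversely proportional to velocity:

λ ∝ 1/v

If v → v/3.1, then λ → 3.1λ

When velocity is decreased by a factor of 3.1, the wavelength increases by a factor of 3.1.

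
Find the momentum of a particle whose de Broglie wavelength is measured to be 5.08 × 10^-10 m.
1.30 × 10^-24 kg·m/s

From the de Broglie relation λ = h/p, we solve for p:

p = h/λ
p = (6.626 × 10^-34 J·s) / (5.08 × 10^-10 m)
p = 1.30 × 10^-24 kg·m/s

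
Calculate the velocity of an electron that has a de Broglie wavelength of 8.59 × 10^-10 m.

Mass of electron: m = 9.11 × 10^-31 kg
8.47 × 10^5 m/s

From the de Broglie relation λ = h/(mv), we solve for v:

v = h/(mλ)
v = (6.626 × 10^-34 J·s) / (9.11 × 10^-31 kg × 8.59 × 10^-10 m)
v = 8.47 × 10^5 m/s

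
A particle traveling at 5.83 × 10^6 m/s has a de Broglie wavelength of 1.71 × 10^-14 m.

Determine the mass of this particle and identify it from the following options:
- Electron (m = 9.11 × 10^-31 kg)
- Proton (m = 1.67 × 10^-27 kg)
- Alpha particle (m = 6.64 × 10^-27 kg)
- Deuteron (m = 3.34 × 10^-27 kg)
The particle is an alpha particle.

From λ = h/(mv), solve for mass:

m = h/(λv)
m = (6.626 × 10^-34 J·s) / (1.71 × 10^-14 m × 5.83 × 10^6 m/s)
m = 6.65 × 10^-27 kg

Comparing with the listed masses, this is closest to an alpha particle.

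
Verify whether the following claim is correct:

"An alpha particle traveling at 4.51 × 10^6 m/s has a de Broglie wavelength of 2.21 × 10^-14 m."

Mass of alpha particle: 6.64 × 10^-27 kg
True

The claim is correct.

Using λ = h/(mv):
λ = (6.626 × 10^-34 J·s) / (6.64 × 10^-27 kg × 4.51 × 10^6 m/s)
λ = 2.21 × 10^-14 m

This matches the claimed value.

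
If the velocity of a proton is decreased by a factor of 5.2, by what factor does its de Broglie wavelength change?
The wavelength increases by a factor of 5.2.

From λ = h/(mv), the wavelength is inversely proportional to velocity:

λ ∝ 1/v

If v → v/5.2, then λ → 5.2λ

When velocity is decreased by a factor of 5.2, the wavelength increases by a factor of 5.2.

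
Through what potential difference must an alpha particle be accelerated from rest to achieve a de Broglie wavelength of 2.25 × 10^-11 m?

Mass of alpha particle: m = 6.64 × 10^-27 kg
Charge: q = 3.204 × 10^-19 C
2.04 × 10^-1 V

From λ = h/√(2mqV), we solve for V:

λ² = h²/(2mqV)
V = h²/(2mqλ²)
V = (6.626 × 10^-34 J·s)² / (2 × 6.64 × 10^-27 kg × 3.204 × 10^-19 C × (2.25 × 10^-11 m)²)
V = 2.04 × 10^-1 V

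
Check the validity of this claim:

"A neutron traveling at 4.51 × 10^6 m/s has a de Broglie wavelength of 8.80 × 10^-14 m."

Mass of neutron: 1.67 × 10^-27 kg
True

The claim is correct.

Using λ = h/(mv):
λ = (6.626 × 10^-34 J·s) / (1.67 × 10^-27 kg × 4.51 × 10^6 m/s)
λ = 8.80 × 10^-14 m

This matches the claimed value.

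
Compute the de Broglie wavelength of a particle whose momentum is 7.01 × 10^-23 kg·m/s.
9.45 × 10^-12 m

Using the de Broglie relation λ = h/p:

λ = h/p
λ = (6.626 × 10^-34 J·s) / (7.01 × 10^-23 kg·m/s)
λ = 9.45 × 10^-12 m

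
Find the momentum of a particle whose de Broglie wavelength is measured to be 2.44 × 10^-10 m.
2.72 × 10^-24 kg·m/s

From the de Broglie relation λ = h/p, we solve for p:

p = h/λ
p = (6.626 × 10^-34 J·s) / (2.44 × 10^-10 m)
p = 2.72 × 10^-24 kg·m/s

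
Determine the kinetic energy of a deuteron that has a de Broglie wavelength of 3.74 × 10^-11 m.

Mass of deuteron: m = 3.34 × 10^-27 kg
4.70 × 10^-20 J (or 0.293 eV)

From λ = h/√(2mKE), we solve for KE:

λ² = h²/(2mKE)
KE = h²/(2mλ²)
KE = (6.626 × 10^-34 J·s)² / (2 × 3.34 × 10^-27 kg × (3.74 × 10^-11 m)²)
KE = 4.70 × 10^-20 J
KE = 0.293 eV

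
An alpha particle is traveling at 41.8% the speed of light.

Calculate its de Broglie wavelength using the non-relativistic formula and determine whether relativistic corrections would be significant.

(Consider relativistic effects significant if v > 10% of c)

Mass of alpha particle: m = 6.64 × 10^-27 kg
Yes, relativistic corrections are needed.

Using the non-relativistic de Broglie formula λ = h/(mv):

v = 41.8% × c = 1.253 × 10^8 m/s

λ = h/(mv)
λ = (6.626 × 10^-34 J·s) / (6.64 × 10^-27 kg × 1.253 × 10^8 m/s)
λ = 7.96 × 10^-16 m

Since v = 41.8% of c > 10% of c, relativistic corrections ARE significant and the actual wavelength would differ from this non-relativistic estimate.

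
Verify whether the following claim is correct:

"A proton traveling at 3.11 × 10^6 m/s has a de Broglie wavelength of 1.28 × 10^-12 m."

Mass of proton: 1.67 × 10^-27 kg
False

The claim is incorrect.

Using λ = h/(mv):
λ = (6.626 × 10^-34 J·s) / (1.67 × 10^-27 kg × 3.11 × 10^6 m/s)
λ = 1.28 × 10^-13 m

The actual wavelength differs from the claimed 1.28 × 10^-12 m.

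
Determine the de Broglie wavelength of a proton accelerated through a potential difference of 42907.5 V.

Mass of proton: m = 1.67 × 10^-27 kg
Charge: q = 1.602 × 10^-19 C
1.38 × 10^-13 m

When a particle is accelerated through voltage V, it gains kinetic energy KE = qV.

The de Broglie wavelength is then λ = h/√(2mqV):

λ = h/√(2mqV)
λ = (6.626 × 10^-34 J·s) / √(2 × 1.67 × 10^-27 kg × 1.602 × 10^-19 C × 42907.5 V)
λ = 1.38 × 10^-13 m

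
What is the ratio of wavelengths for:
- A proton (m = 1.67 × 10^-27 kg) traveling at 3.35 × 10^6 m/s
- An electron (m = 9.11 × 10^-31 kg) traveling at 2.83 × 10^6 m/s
λ₁/λ₂ = 4.61 × 10^-4

Using λ = h/(mv):

λ₁ = h/(m₁v₁) = 1.18 × 10^-13 m
λ₂ = h/(m₂v₂) = 2.57 × 10^-10 m

Ratio λ₁/λ₂ = (m₂v₂)/(m₁v₁)
         = (9.11 × 10^-31 kg × 2.83 × 10^6 m/s) / (1.67 × 10^-27 kg × 3.35 × 10^6 m/s)
         = 4.61 × 10^-4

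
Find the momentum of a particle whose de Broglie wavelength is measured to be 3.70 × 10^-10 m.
1.79 × 10^-24 kg·m/s

From the de Broglie relation λ = h/p, we solve for p:

p = h/λ
p = (6.626 × 10^-34 J·s) / (3.70 × 10^-10 m)
p = 1.79 × 10^-24 kg·m/s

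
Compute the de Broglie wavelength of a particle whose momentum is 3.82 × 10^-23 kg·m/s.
1.73 × 10^-11 m

Using the de Broglie relation λ = h/p:

λ = h/p
λ = (6.626 × 10^-34 J·s) / (3.82 × 10^-23 kg·m/s)
λ = 1.73 × 10^-11 m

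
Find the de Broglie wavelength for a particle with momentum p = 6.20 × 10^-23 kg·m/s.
1.07 × 10^-11 m

Using the de Broglie relation λ = h/p:

λ = h/p
λ = (6.626 × 10^-34 J·s) / (6.20 × 10^-23 kg·m/s)
λ = 1.07 × 10^-11 m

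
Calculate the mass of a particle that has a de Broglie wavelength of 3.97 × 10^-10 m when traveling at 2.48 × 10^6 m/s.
6.73 × 10^-31 kg

From the de Broglie relation λ = h/(mv), we solve for m:

m = h/(λv)
m = (6.626 × 10^-34 J·s) / (3.97 × 10^-10 m × 2.48 × 10^6 m/s)
m = 6.73 × 10^-31 kg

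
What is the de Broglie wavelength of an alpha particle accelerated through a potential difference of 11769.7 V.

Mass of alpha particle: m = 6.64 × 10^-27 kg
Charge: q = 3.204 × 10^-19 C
9.36 × 10^-14 m

When a particle is accelerated through voltage V, it gains kinetic energy KE = qV.

The de Broglie wavelength is then λ = h/√(2mqV):

λ = h/√(2mqV)
λ = (6.626 × 10^-34 J·s) / √(2 × 6.64 × 10^-27 kg × 3.204 × 10^-19 C × 11769.7 V)
λ = 9.36 × 10^-14 m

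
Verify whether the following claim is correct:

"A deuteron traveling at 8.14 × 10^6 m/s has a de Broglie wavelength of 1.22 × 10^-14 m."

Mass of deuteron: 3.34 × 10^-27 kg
False

The claim is incorrect.

Using λ = h/(mv):
λ = (6.626 × 10^-34 J·s) / (3.34 × 10^-27 kg × 8.14 × 10^6 m/s)
λ = 2.44 × 10^-14 m

The actual wavelength differs from the claimed 1.22 × 10^-14 m.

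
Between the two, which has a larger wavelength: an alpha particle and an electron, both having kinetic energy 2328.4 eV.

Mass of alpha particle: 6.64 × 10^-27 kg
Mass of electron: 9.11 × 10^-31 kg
The electron has the longer wavelength.

Using λ = h/√(2mKE):

For alpha particle: λ₁ = h/√(2m₁KE) = 2.98 × 10^-13 m
For electron: λ₂ = h/√(2m₂KE) = 2.54 × 10^-11 m

Since λ ∝ 1/√m at constant kinetic energy, the lighter particle has the longer wavelength.

The electron has the longer de Broglie wavelength.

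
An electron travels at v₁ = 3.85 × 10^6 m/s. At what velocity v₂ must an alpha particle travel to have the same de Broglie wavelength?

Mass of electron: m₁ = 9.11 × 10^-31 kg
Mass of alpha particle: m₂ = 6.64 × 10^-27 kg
v₂ = 5.28 × 10^2 m/s

For equal de Broglie wavelengths: λ₁ = λ₂

h/(m₁v₁) = h/(m₂v₂)
m₁v₁ = m₂v₂
v₂ = v₁ · (m₁/m₂)

v₂ = 3.85 × 10^6 m/s × (9.11 × 10^-31 kg / 6.64 × 10^-27 kg)
v₂ = 5.28 × 10^2 m/s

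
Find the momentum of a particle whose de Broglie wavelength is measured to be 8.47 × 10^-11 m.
7.82 × 10^-24 kg·m/s

From the de Broglie relation λ = h/p, we solve for p:

p = h/λ
p = (6.626 × 10^-34 J·s) / (8.47 × 10^-11 m)
p = 7.82 × 10^-24 kg·m/s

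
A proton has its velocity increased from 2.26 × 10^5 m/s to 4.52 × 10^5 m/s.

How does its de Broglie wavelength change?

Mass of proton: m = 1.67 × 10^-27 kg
The wavelength decreases by a factor of 2.

Using λ = h/(mv):

Initial wavelength: λ₁ = h/(mv₁) = 1.76 × 10^-12 m
Final wavelength: λ₂ = h/(mv₂) = 8.78 × 10^-13 m

Since λ ∝ 1/v, when velocity increases by a factor of 2, the wavelength decreases by a factor of 2.

λ₂/λ₁ = v₁/v₂ = 1/2

The wavelength decreases by a factor of 2.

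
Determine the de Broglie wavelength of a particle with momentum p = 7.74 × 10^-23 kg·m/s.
8.56 × 10^-12 m

Using the de Broglie relation λ = h/p:

λ = h/p
λ = (6.626 × 10^-34 J·s) / (7.74 × 10^-23 kg·m/s)
λ = 8.56 × 10^-12 m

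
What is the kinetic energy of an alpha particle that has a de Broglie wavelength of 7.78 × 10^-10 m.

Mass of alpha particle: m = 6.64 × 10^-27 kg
5.46 × 10^-23 J (or 3.41 × 10^-4 eV)

From λ = h/√(2mKE), we solve for KE:

λ² = h²/(2mKE)
KE = h²/(2mλ²)
KE = (6.626 × 10^-34 J·s)² / (2 × 6.64 × 10^-27 kg × (7.78 × 10^-10 m)²)
KE = 5.46 × 10^-23 J
KE = 3.41 × 10^-4 eV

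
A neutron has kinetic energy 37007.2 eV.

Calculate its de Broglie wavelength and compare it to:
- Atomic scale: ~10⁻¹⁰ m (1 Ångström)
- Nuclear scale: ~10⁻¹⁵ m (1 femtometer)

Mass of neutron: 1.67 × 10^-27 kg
λ = 1.49 × 10^-13 m, which is between nuclear and atomic scales.

Using λ = h/√(2mKE):

KE = 37007.2 eV = 5.929 × 10^-15 J

λ = h/√(2mKE)
λ = (6.626 × 10^-34 J·s) / √(2 × 1.67 × 10^-27 kg × 5.929 × 10^-15 J)
λ = 1.49 × 10^-13 m

Comparison:
- Atomic scale (10⁻¹⁰ m): λ is 0.0015× this size
- Nuclear scale (10⁻¹⁵ m): λ is 1.5e+02× this size

The wavelength is between nuclear and atomic scales.

This wavelength is appropriate for probing atomic structure but too large for nuclear physics experiments.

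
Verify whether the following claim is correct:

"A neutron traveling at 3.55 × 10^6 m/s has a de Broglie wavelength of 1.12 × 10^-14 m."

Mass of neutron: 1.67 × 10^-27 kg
False

The claim is incorrect.

Using λ = h/(mv):
λ = (6.626 × 10^-34 J·s) / (1.67 × 10^-27 kg × 3.55 × 10^6 m/s)
λ = 1.12 × 10^-13 m

The actual wavelength differs from the claimed 1.12 × 10^-14 m.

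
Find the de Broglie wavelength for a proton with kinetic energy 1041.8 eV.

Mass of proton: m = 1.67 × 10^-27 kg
8.87 × 10^-13 m

Using λ = h/√(2mKE):

First convert KE to Joules: KE = 1041.8 eV = 1.669 × 10^-16 J

λ = h/√(2mKE)
λ = (6.626 × 10^-34 J·s) / √(2 × 1.67 × 10^-27 kg × 1.669 × 10^-16 J)
λ = 8.87 × 10^-13 m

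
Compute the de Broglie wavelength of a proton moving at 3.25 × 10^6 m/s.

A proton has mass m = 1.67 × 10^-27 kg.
1.22 × 10^-13 m

Using the de Broglie relation λ = h/(mv):

λ = h/(mv)
λ = (6.626 × 10^-34 J·s) / (1.67 × 10^-27 kg × 3.25 × 10^6 m/s)
λ = 1.22 × 10^-13 m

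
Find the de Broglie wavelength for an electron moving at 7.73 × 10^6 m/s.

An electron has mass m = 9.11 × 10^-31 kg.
9.41 × 10^-11 m

Using the de Broglie relation λ = h/(mv):

λ = h/(mv)
λ = (6.626 × 10^-34 J·s) / (9.11 × 10^-31 kg × 7.73 × 10^6 m/s)
λ = 9.41 × 10^-11 m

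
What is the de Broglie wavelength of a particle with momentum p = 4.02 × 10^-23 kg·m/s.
1.65 × 10^-11 m

Using the de Broglie relation λ = h/p:

λ = h/p
λ = (6.626 × 10^-34 J·s) / (4.02 × 10^-23 kg·m/s)
λ = 1.65 × 10^-11 m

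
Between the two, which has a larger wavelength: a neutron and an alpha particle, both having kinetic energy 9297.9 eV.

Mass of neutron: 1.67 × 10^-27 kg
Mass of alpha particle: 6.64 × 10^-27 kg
The neutron has the longer wavelength.

Using λ = h/√(2mKE):

For neutron: λ₁ = h/√(2m₁KE) = 2.97 × 10^-13 m
For alpha particle: λ₂ = h/√(2m₂KE) = 1.49 × 10^-13 m

Since λ ∝ 1/√m at constant kinetic energy, the lighter particle has the longer wavelength.

The neutron has the longer de Broglie wavelength.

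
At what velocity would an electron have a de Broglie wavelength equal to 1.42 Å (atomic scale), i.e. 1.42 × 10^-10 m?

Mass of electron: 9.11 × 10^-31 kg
5.12 × 10^6 m/s

From λ = h/(mv), solve for v:

v = h/(mλ)
v = (6.626 × 10^-34 J·s) / (9.11 × 10^-31 kg × 1.42 × 10^-10 m)
v = 5.12 × 10^6 m/s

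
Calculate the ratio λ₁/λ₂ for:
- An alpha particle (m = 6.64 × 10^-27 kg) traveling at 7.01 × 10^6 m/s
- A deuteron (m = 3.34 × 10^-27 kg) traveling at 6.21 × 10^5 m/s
λ₁/λ₂ = 0.0446

Using λ = h/(mv):

λ₁ = h/(m₁v₁) = 1.42 × 10^-14 m
λ₂ = h/(m₂v₂) = 3.19 × 10^-13 m

Ratio λ₁/λ₂ = (m₂v₂)/(m₁v₁)
         = (3.34 × 10^-27 kg × 6.21 × 10^5 m/s) / (6.64 × 10^-27 kg × 7.01 × 10^6 m/s)
         = 0.0446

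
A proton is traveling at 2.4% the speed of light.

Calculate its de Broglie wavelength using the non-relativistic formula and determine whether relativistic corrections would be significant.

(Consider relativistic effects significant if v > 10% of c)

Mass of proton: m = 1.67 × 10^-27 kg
No, relativistic corrections are not needed.

Using the non-relativistic de Broglie formula λ = h/(mv):

v = 2.4% × c = 7.195 × 10^6 m/s

λ = h/(mv)
λ = (6.626 × 10^-34 J·s) / (1.67 × 10^-27 kg × 7.195 × 10^6 m/s)
λ = 5.51 × 10^-14 m

Since v = 2.4% of c < 10% of c, relativistic corrections are NOT significant and this non-relativistic result is a good approximation.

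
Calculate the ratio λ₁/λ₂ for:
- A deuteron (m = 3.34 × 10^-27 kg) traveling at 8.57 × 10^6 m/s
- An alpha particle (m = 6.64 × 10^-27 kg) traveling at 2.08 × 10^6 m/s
λ₁/λ₂ = 0.483

Using λ = h/(mv):

λ₁ = h/(m₁v₁) = 2.31 × 10^-14 m
λ₂ = h/(m₂v₂) = 4.80 × 10^-14 m

Ratio λ₁/λ₂ = (m₂v₂)/(m₁v₁)
         = (6.64 × 10^-27 kg × 2.08 × 10^6 m/s) / (3.34 × 10^-27 kg × 8.57 × 10^6 m/s)
         = 0.483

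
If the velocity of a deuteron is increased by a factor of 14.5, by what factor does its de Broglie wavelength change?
The wavelength decreases by a factor of 14.5.

From λ = h/(mv), the wavelength is inversely proportional to velocity:

λ ∝ 1/v

If v → 14.5v, then λ → λ/14.5

When velocity is increased by a factor of 14.5, the wavelength decreases by a factor of 14.5.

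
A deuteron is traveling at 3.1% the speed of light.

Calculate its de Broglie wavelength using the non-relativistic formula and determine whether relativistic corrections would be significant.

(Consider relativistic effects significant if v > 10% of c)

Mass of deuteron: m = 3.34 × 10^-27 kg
No, relativistic corrections are not needed.

Using the non-relativistic de Broglie formula λ = h/(mv):

v = 3.1% × c = 9.294 × 10^6 m/s

λ = h/(mv)
λ = (6.626 × 10^-34 J·s) / (3.34 × 10^-27 kg × 9.294 × 10^6 m/s)
λ = 2.13 × 10^-14 m

Since v = 3.1% of c < 10% of c, relativistic corrections are NOT significant and this non-relativistic result is a good approximation.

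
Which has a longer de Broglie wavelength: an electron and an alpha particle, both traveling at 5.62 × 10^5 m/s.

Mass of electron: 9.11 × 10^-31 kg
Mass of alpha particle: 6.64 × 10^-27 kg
The electron has the longer wavelength.

Using λ = h/(mv), since both particles have the same velocity, the wavelength depends only on mass.

For electron: λ₁ = h/(m₁v) = 1.29 × 10^-9 m
For alpha particle: λ₂ = h/(m₂v) = 1.78 × 10^-13 m

Since λ ∝ 1/m at constant velocity, the lighter particle has the longer wavelength.

The electron has the longer de Broglie wavelength.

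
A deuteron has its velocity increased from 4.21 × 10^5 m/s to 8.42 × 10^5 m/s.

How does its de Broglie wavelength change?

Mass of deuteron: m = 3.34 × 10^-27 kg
The wavelength decreases by a factor of 2.

Using λ = h/(mv):

Initial wavelength: λ₁ = h/(mv₁) = 4.71 × 10^-13 m
Final wavelength: λ₂ = h/(mv₂) = 2.36 × 10^-13 m

Since λ ∝ 1/v, when velocity increases by a factor of 2, the wavelength decreases by a factor of 2.

λ₂/λ₁ = v₁/v₂ = 1/2

The wavelength decreases by a factor of 2.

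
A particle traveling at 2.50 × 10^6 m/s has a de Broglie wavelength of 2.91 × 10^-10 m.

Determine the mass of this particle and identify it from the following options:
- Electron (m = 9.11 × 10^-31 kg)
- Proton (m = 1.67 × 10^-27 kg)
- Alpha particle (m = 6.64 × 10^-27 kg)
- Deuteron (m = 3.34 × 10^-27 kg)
The particle is an electron.

From λ = h/(mv), solve for mass:

m = h/(λv)
m = (6.626 × 10^-34 J·s) / (2.91 × 10^-10 m × 2.50 × 10^6 m/s)
m = 9.11 × 10^-31 kg

Comparing with the listed masses, this is closest to an electron.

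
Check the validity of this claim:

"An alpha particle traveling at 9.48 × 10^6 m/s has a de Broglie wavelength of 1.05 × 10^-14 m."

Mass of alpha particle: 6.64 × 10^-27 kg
True

The claim is correct.

Using λ = h/(mv):
λ = (6.626 × 10^-34 J·s) / (6.64 × 10^-27 kg × 9.48 × 10^6 m/s)
λ = 1.05 × 10^-14 m

This matches the claimed value.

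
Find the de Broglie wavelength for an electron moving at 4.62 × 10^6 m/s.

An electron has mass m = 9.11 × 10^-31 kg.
1.57 × 10^-10 m

Using the de Broglie relation λ = h/(mv):

λ = h/(mv)
λ = (6.626 × 10^-34 J·s) / (9.11 × 10^-31 kg × 4.62 × 10^6 m/s)
λ = 1.57 × 10^-10 m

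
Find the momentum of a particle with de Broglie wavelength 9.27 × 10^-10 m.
7.15 × 10^-25 kg·m/s

From the de Broglie relation λ = h/p, we solve for p:

p = h/λ
p = (6.626 × 10^-34 J·s) / (9.27 × 10^-10 m)
p = 7.15 × 10^-25 kg·m/s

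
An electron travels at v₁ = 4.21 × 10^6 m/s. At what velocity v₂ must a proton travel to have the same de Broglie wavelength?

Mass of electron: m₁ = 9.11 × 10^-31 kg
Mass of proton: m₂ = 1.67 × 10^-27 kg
v₂ = 2.30 × 10^3 m/s

For equal de Broglie wavelengths: λ₁ = λ₂

h/(m₁v₁) = h/(m₂v₂)
m₁v₁ = m₂v₂
v₂ = v₁ · (m₁/m₂)

v₂ = 4.21 × 10^6 m/s × (9.11 × 10^-31 kg / 1.67 × 10^-27 kg)
v₂ = 2.30 × 10^3 m/s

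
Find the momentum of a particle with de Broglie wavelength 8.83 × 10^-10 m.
7.50 × 10^-25 kg·m/s

From the de Broglie relation λ = h/p, we solve for p:

p = h/λ
p = (6.626 × 10^-34 J·s) / (8.83 × 10^-10 m)
p = 7.50 × 10^-25 kg·m/s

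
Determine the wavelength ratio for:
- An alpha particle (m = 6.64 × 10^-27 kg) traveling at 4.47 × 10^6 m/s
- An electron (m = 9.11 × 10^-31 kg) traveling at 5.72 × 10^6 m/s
λ₁/λ₂ = 1.76 × 10^-4

Using λ = h/(mv):

λ₁ = h/(m₁v₁) = 2.23 × 10^-14 m
λ₂ = h/(m₂v₂) = 1.27 × 10^-10 m

Ratio λ₁/λ₂ = (m₂v₂)/(m₁v₁)
         = (9.11 × 10^-31 kg × 5.72 × 10^6 m/s) / (6.64 × 10^-27 kg × 4.47 × 10^6 m/s)
         = 1.76 × 10^-4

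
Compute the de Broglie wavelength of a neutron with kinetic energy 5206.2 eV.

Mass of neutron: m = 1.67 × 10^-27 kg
3.97 × 10^-13 m

Using λ = h/√(2mKE):

First convert KE to Joules: KE = 5206.2 eV = 8.341 × 10^-16 J

λ = h/√(2mKE)
λ = (6.626 × 10^-34 J·s) / √(2 × 1.67 × 10^-27 kg × 8.341 × 10^-16 J)
λ = 3.97 × 10^-13 m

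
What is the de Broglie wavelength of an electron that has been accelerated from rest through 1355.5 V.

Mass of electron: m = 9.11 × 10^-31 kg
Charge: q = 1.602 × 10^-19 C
3.33 × 10^-11 m

When a particle is accelerated through voltage V, it gains kinetic energy KE = qV.

The de Broglie wavelength is then λ = h/√(2mqV):

λ = h/√(2mqV)
λ = (6.626 × 10^-34 J·s) / √(2 × 9.11 × 10^-31 kg × 1.602 × 10^-19 C × 1355.5 V)
λ = 3.33 × 10^-11 m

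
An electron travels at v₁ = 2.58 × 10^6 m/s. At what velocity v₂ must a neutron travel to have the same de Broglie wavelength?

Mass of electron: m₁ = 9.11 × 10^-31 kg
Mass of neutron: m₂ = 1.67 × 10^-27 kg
v₂ = 1.41 × 10^3 m/s

For equal de Broglie wavelengths: λ₁ = λ₂

h/(m₁v₁) = h/(m₂v₂)
m₁v₁ = m₂v₂
v₂ = v₁ · (m₁/m₂)

v₂ = 2.58 × 10^6 m/s × (9.11 × 10^-31 kg / 1.67 × 10^-27 kg)
v₂ = 1.41 × 10^3 m/s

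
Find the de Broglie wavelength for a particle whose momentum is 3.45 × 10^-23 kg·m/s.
1.92 × 10^-11 m

Using the de Broglie relation λ = h/p:

λ = h/p
λ = (6.626 × 10^-34 J·s) / (3.45 × 10^-23 kg·m/s)
λ = 1.92 × 10^-11 m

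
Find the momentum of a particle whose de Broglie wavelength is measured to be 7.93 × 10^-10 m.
8.36 × 10^-25 kg·m/s

From the de Broglie relation λ = h/p, we solve for p:

p = h/λ
p = (6.626 × 10^-34 J·s) / (7.93 × 10^-10 m)
p = 8.36 × 10^-25 kg·m/s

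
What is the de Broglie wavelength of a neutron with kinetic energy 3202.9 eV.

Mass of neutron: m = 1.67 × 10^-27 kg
5.06 × 10^-13 m

Using λ = h/√(2mKE):

First convert KE to Joules: KE = 3202.9 eV = 5.132 × 10^-16 J

λ = h/√(2mKE)
λ = (6.626 × 10^-34 J·s) / √(2 × 1.67 × 10^-27 kg × 5.132 × 10^-16 J)
λ = 5.06 × 10^-13 m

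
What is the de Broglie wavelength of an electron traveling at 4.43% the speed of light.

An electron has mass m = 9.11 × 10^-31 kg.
5.48 × 10^-11 m

Using the de Broglie relation λ = h/(mv):

v = 4.43% × c = 1.328 × 10^7 m/s

λ = h/(mv)
λ = (6.626 × 10^-34 J·s) / (9.11 × 10^-31 kg × 1.328 × 10^7 m/s)
λ = 5.48 × 10^-11 m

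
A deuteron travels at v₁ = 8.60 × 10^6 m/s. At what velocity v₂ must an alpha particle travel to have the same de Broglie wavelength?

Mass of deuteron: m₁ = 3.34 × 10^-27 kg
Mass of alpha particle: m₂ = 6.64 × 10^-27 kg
v₂ = 4.33 × 10^6 m/s

For equal de Broglie wavelengths: λ₁ = λ₂

h/(m₁v₁) = h/(m₂v₂)
m₁v₁ = m₂v₂
v₂ = v₁ · (m₁/m₂)

v₂ = 8.60 × 10^6 m/s × (3.34 × 10^-27 kg / 6.64 × 10^-27 kg)
v₂ = 4.33 × 10^6 m/s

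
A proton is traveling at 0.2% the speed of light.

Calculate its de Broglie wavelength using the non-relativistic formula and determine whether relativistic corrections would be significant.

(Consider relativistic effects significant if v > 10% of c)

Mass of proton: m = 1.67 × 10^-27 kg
No, relativistic corrections are not needed.

Using the non-relativistic de Broglie formula λ = h/(mv):

v = 0.2% × c = 5.996 × 10^5 m/s

λ = h/(mv)
λ = (6.626 × 10^-34 J·s) / (1.67 × 10^-27 kg × 5.996 × 10^5 m/s)
λ = 6.62 × 10^-13 m

Since v = 0.2% of c < 10% of c, relativistic corrections are NOT significant and this non-relativistic result is a good approximation.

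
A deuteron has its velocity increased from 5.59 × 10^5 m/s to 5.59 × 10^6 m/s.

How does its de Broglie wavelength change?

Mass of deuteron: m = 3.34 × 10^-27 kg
The wavelength decreases by a factor of 10.

Using λ = h/(mv):

Initial wavelength: λ₁ = h/(mv₁) = 3.55 × 10^-13 m
Final wavelength: λ₂ = h/(mv₂) = 3.55 × 10^-14 m

Since λ ∝ 1/v, when velocity increases by a factor of 10, the wavelength decreases by a factor of 10.

λ₂/λ₁ = v₁/v₂ = 1/10

The wavelength decreases by a factor of 10.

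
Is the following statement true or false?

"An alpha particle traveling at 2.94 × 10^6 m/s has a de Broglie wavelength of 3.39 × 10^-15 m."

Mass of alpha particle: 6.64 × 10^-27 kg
False

The claim is incorrect.

Using λ = h/(mv):
λ = (6.626 × 10^-34 J·s) / (6.64 × 10^-27 kg × 2.94 × 10^6 m/s)
λ = 3.39 × 10^-14 m

The actual wavelength differs from the claimed 3.39 × 10^-15 m.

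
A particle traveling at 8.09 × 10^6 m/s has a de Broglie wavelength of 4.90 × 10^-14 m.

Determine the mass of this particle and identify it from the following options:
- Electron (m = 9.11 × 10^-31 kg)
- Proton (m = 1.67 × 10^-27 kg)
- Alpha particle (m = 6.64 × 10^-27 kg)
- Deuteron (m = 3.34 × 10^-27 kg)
The particle is a proton.

From λ = h/(mv), solve for mass:

m = h/(λv)
m = (6.626 × 10^-34 J·s) / (4.90 × 10^-14 m × 8.09 × 10^6 m/s)
m = 1.67 × 10^-27 kg

Comparing with the listed masses, this is closest to a proton.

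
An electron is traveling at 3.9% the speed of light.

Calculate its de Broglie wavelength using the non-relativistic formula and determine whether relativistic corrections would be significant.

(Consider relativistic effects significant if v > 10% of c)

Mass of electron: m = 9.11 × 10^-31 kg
No, relativistic corrections are not needed.

Using the non-relativistic de Broglie formula λ = h/(mv):

v = 3.9% × c = 1.169 × 10^7 m/s

λ = h/(mv)
λ = (6.626 × 10^-34 J·s) / (9.11 × 10^-31 kg × 1.169 × 10^7 m/s)
λ = 6.22 × 10^-11 m

Since v = 3.9% of c < 10% of c, relativistic corrections are NOT significant and this non-relativistic result is a good approximation.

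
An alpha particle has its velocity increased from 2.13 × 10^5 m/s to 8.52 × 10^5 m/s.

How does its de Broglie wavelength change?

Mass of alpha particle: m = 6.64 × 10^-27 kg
The wavelength decreases by a factor of 4.

Using λ = h/(mv):

Initial wavelength: λ₁ = h/(mv₁) = 4.68 × 10^-13 m
Final wavelength: λ₂ = h/(mv₂) = 1.17 × 10^-13 m

Since λ ∝ 1/v, when velocity increases by a factor of 4, the wavelength decreases by a factor of 4.

λ₂/λ₁ = v₁/v₂ = 1/4

The wavelength decreases by a factor of 4.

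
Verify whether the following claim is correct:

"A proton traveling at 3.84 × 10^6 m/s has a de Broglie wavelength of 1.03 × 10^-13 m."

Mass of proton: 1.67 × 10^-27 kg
True

The claim is correct.

Using λ = h/(mv):
λ = (6.626 × 10^-34 J·s) / (1.67 × 10^-27 kg × 3.84 × 10^6 m/s)
λ = 1.03 × 10^-13 m

This matches the claimed value.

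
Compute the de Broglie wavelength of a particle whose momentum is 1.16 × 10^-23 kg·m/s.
5.71 × 10^-11 m

Using the de Broglie relation λ = h/p:

λ = h/p
λ = (6.626 × 10^-34 J·s) / (1.16 × 10^-23 kg·m/s)
λ = 5.71 × 10^-11 m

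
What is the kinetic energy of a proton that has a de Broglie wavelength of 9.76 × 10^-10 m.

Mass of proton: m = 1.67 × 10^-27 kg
1.38 × 10^-22 J (or 8.61 × 10^-4 eV)

From λ = h/√(2mKE), we solve for KE:

λ² = h²/(2mKE)
KE = h²/(2mλ²)
KE = (6.626 × 10^-34 J·s)² / (2 × 1.67 × 10^-27 kg × (9.76 × 10^-10 m)²)
KE = 1.38 × 10^-22 J
KE = 8.61 × 10^-4 eV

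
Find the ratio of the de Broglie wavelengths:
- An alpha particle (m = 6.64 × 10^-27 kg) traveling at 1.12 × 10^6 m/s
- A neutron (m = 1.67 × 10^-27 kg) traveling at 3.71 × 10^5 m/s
λ₁/λ₂ = 0.0833

Using λ = h/(mv):

λ₁ = h/(m₁v₁) = 8.91 × 10^-14 m
λ₂ = h/(m₂v₂) = 1.07 × 10^-12 m

Ratio λ₁/λ₂ = (m₂v₂)/(m₁v₁)
         = (1.67 × 10^-27 kg × 3.71 × 10^5 m/s) / (6.64 × 10^-27 kg × 1.12 × 10^6 m/s)
         = 0.0833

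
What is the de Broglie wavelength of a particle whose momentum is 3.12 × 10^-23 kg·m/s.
2.12 × 10^-11 m

Using the de Broglie relation λ = h/p:

λ = h/p
λ = (6.626 × 10^-34 J·s) / (3.12 × 10^-23 kg·m/s)
λ = 2.12 × 10^-11 m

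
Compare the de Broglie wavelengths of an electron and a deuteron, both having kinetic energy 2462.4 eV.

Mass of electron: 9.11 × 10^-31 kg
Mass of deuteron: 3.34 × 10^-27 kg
The electron has the longer wavelength.

Using λ = h/√(2mKE):

For electron: λ₁ = h/√(2m₁KE) = 2.47 × 10^-11 m
For deuteron: λ₂ = h/√(2m₂KE) = 4.08 × 10^-13 m

Since λ ∝ 1/√m at constant kinetic energy, the lighter particle has the longer wavelength.

The electron has the longer de Broglie wavelength.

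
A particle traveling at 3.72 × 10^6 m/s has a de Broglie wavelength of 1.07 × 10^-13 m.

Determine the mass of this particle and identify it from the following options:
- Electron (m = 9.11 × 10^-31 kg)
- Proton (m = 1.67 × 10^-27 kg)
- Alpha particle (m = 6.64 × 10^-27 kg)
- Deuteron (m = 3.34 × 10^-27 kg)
The particle is a proton.

From λ = h/(mv), solve for mass:

m = h/(λv)
m = (6.626 × 10^-34 J·s) / (1.07 × 10^-13 m × 3.72 × 10^6 m/s)
m = 1.66 × 10^-27 kg

Comparing with the listed masses, this is closest to a proton.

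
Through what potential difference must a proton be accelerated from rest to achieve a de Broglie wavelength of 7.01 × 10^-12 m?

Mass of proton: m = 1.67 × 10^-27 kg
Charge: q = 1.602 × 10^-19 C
16.7 V

From λ = h/√(2mqV), we solve for V:

λ² = h²/(2mqV)
V = h²/(2mqλ²)
V = (6.626 × 10^-34 J·s)² / (2 × 1.67 × 10^-27 kg × 1.602 × 10^-19 C × (7.01 × 10^-12 m)²)
V = 16.7 V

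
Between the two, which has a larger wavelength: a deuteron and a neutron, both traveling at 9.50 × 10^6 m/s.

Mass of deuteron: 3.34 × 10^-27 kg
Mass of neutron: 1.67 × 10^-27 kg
The neutron has the longer wavelength.

Using λ = h/(mv), since both particles have the same velocity, the wavelength depends only on mass.

For deuteron: λ₁ = h/(m₁v) = 2.09 × 10^-14 m
For neutron: λ₂ = h/(m₂v) = 4.18 × 10^-14 m

Since λ ∝ 1/m at constant velocity, the lighter particle has the longer wavelength.

The neutron has the longer de Broglie wavelength.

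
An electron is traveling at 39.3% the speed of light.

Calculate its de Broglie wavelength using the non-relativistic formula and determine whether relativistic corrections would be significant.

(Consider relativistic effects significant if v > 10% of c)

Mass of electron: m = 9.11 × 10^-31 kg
Yes, relativistic corrections are needed.

Using the non-relativistic de Broglie formula λ = h/(mv):

v = 39.3% × c = 1.178 × 10^8 m/s

λ = h/(mv)
λ = (6.626 × 10^-34 J·s) / (9.11 × 10^-31 kg × 1.178 × 10^8 m/s)
λ = 6.17 × 10^-12 m

Since v = 39.3% of c > 10% of c, relativistic corrections ARE significant and the actual wavelength would differ from this non-relativistic estimate.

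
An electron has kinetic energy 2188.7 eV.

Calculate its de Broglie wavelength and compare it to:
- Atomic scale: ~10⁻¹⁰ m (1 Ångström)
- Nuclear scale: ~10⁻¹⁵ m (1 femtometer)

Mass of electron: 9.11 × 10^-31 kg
λ = 2.62 × 10^-11 m, which is between nuclear and atomic scales.

Using λ = h/√(2mKE):

KE = 2188.7 eV = 3.507 × 10^-16 J

λ = h/√(2mKE)
λ = (6.626 × 10^-34 J·s) / √(2 × 9.11 × 10^-31 kg × 3.507 × 10^-16 J)
λ = 2.62 × 10^-11 m

Comparison:
- Atomic scale (10⁻¹⁰ m): λ is 0.26× this size
- Nuclear scale (10⁻¹⁵ m): λ is 2.6e+04× this size

The wavelength is between nuclear and atomic scales.

This wavelength is appropriate for probing atomic structure but too large for nuclear physics experiments.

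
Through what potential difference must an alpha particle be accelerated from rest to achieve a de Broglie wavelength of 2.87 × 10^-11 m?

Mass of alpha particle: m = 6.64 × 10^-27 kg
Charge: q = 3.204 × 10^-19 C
1.25 × 10^-1 V

From λ = h/√(2mqV), we solve for V:

λ² = h²/(2mqV)
V = h²/(2mqλ²)
V = (6.626 × 10^-34 J·s)² / (2 × 6.64 × 10^-27 kg × 3.204 × 10^-19 C × (2.87 × 10^-11 m)²)
V = 1.25 × 10^-1 V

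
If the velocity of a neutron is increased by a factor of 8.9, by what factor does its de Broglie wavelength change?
The wavelength decreases by a factor of 8.9.

From λ = h/(mv), the wavelength is inversely proportional to velocity:

λ ∝ 1/v

If v → 8.9v, then λ → λ/8.9

When velocity is increased by a factor of 8.9, the wavelength decreases by a factor of 8.9.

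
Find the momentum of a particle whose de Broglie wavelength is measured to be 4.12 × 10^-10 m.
1.61 × 10^-24 kg·m/s

From the de Broglie relation λ = h/p, we solve for p:

p = h/λ
p = (6.626 × 10^-34 J·s) / (4.12 × 10^-10 m)
p = 1.61 × 10^-24 kg·m/s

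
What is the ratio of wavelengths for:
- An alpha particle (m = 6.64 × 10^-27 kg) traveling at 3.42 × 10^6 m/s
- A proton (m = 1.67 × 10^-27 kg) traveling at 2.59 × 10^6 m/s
λ₁/λ₂ = 0.190

Using λ = h/(mv):

λ₁ = h/(m₁v₁) = 2.92 × 10^-14 m
λ₂ = h/(m₂v₂) = 1.53 × 10^-13 m

Ratio λ₁/λ₂ = (m₂v₂)/(m₁v₁)
         = (1.67 × 10^-27 kg × 2.59 × 10^6 m/s) / (6.64 × 10^-27 kg × 3.42 × 10^6 m/s)
         = 0.190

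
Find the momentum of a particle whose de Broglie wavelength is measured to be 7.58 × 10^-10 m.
8.74 × 10^-25 kg·m/s

From the de Broglie relation λ = h/p, we solve for p:

p = h/λ
p = (6.626 × 10^-34 J·s) / (7.58 × 10^-10 m)
p = 8.74 × 10^-25 kg·m/s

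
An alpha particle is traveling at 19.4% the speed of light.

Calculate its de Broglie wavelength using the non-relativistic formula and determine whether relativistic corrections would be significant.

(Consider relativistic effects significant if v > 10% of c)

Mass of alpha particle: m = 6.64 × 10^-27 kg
Yes, relativistic corrections are needed.

Using the non-relativistic de Broglie formula λ = h/(mv):

v = 19.4% × c = 5.816 × 10^7 m/s

λ = h/(mv)
λ = (6.626 × 10^-34 J·s) / (6.64 × 10^-27 kg × 5.816 × 10^7 m/s)
λ = 1.72 × 10^-15 m

Since v = 19.4% of c > 10% of c, relativistic corrections ARE significant and the actual wavelength would differ from this non-relativistic estimate.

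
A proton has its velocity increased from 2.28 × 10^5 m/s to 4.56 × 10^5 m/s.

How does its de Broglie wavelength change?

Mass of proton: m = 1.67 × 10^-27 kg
The wavelength decreases by a factor of 2.

Using λ = h/(mv):

Initial wavelength: λ₁ = h/(mv₁) = 1.74 × 10^-12 m
Final wavelength: λ₂ = h/(mv₂) = 8.70 × 10^-13 m

Since λ ∝ 1/v, when velocity increases by a factor of 2, the wavelength decreases by a factor of 2.

λ₂/λ₁ = v₁/v₂ = 1/2

The wavelength decreases by a factor of 2.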